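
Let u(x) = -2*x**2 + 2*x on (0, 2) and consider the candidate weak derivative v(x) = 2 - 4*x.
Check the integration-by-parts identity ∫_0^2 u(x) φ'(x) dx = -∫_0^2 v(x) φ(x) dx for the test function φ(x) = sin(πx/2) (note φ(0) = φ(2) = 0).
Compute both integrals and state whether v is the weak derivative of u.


LHS = 8/π, RHS = 8/π. Yes, v = u' weakly.

u(x) = -2*x**2 + 2*x, classical derivative u'(x) = 2 - 4*x.
φ(x) = sin(πx/2), so φ'(x) = π*cos(π*x/2)/2.
Note φ(0) = φ(2) = 0, so the boundary term u·φ vanishes.
LHS = ∫_0^2 u(x) φ'(x) dx = ∫_0^2 (-π*x^2*cos(π*x/2) + π*x*cos(π*x/2)) dx. Term by term:
  ∫_0^2 π*x*cos(π*x/2) dx = -8/π;  ∫_0^2 -π*x^2*cos(π*x/2) dx = 16/π.
Sum: -8/π + 16/π = 8/π.
So LHS = 8/π.
∫_0^2 v(x) φ(x) dx = ∫_0^2 (-4*x*sin(π*x/2) + 2*sin(π*x/2)) dx. Term by term:
  ∫_0^2 2*sin(π*x/2) dx = 8/π;  ∫_0^2 -4*x*sin(π*x/2) dx = -16/π.
Sum: 8/π − 16/π = -8/π.
So RHS = -∫_0^2 v(x) φ(x) dx = 8/π.
LHS = RHS, so the identity holds for this test φ.
Moreover u is smooth here and v(x) = u'(x) = 2 - 4*x pointwise, so the identity holds for every test function. Hence v is the weak derivative of u.


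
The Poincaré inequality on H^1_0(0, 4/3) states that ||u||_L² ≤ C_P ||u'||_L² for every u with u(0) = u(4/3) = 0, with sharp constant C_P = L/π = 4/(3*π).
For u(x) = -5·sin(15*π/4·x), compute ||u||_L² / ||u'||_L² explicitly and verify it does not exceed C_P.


||u||_L² / ||u'||_L² = 4/(15*π) < C_P = 4/(3*π).

u(x) = -5·sin(15*π/4·x), so u'(x) = -75*π*cos(15*π*x/4)/4.
Writing u(x) = A·sin(kπx/L) with A = -5 and k = 5, use ∫_0^L sin²(kπx/L) dx = L/2 and ∫_0^L cos²(kπx/L) dx = L/2.
u² = 25·sin²(15*π/4·x) and (u')² = 5625*π^2/16·cos²(15*π/4·x), and each of sin², cos² integrates to L/2 = 2/3 over (0, 4/3).
∫_0^4/3 u² dx = 50/3, so ||u||_L² = 5*sqrt(6)/3.
∫_0^4/3 (u')² dx = 1875*π^2/8, so ||u'||_L² = 25*sqrt(6)*π/4.
Ratio ||u||_L² / ||u'||_L² = 4/(15*π).
Sharp Poincaré constant on H^1_0(0, 4/3) is C_P = L/π = 4/(3*π), achieved by sin(3*π/4·x).
This is the k = 5 harmonic; the ratio L/(kπ) is strictly less than C_P = L/π, consistent with the sharp inequality ||u||_L² ≤ C_P ||u'||_L².


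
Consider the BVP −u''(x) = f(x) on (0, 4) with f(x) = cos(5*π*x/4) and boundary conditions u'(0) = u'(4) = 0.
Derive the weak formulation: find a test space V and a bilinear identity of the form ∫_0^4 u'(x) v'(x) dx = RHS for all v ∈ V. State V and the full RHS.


V = H^1(0, 4) (no boundary constraint on v; u is determined up to an additive constant); weak form: ∫_0^4 u'v' dx = ∫_0^4 (cos(5*π*x/4)) v dx for all v ∈ V.

Multiply both sides by a test function v and integrate from 0 to 4:
  ∫_0^4 −u''(x) v(x) dx = ∫_0^4 f(x) v(x) dx.
Integrate the LHS by parts once:
  ∫_0^4 −u'' v dx = −[u'(x) v(x)]_0^4 + ∫_0^4 u'(x) v'(x) dx.
Thus ∫_0^4 u'(x) v'(x) dx = ∫_0^4 f(x) v(x) dx + [u'(x) v(x)]_0^4.
Choose V so that boundary terms are either known or forced to vanish.
u has homogeneous Neumann: u'(0) = u'(4) = 0. So [u' v]_0^4 = 0·v(4) − 0·v(0) = 0 for any v; take V = H^1(0, 4).
Weak formulation: find u (satisfying any essential BC) such that ∫_0^4 u'(x) v'(x) dx = ∫_0^4 f v dx for all v ∈ V (homogeneous Neumann, so boundary terms vanish).
Substituting f(x) = cos(5*π*x/4), the right-hand side is ∫_0^4 (cos(5*π*x/4)) v dx.
Compatibility check (pure Neumann): taking v ≡ 1 ∈ V gives 0 = ∫_0^4 f dx + (0) − (0), i.e. ∫_0^4 f dx must equal u'(0) − u'(4) = 0. Indeed ∫_0^4 (cos(5*π*x/4)) dx = 0, so the data are compatible. The solution is then unique only up to an additive constant (fix it e.g. by requiring ∫_0^4 u dx = 0).


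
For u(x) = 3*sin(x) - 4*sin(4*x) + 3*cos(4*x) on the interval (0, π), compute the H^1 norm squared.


||u||_{H^1(0,π)}^2 = -204/5 + 443*π/2

u'(x) = -12*sin(4*x) + 3*cos(x) - 16*cos(4*x).
Expand u² and (u')² and integrate term by term on (0, π), using: for integers n ≥ 1, ∫_0^π sin²(nx) dx = ∫_0^π cos²(nx) dx = π/2; for n ≠ n', ∫_0^π sin(nx)sin(n'x) dx = ∫_0^π cos(nx)cos(n'x) dx = 0; and by product-to-sum, ∫_0^π sin(nx)cos(n'x) dx = ½∫_0^π [sin((n+n')x) + sin((n−n')x)] dx, which is 0 when n+n' is even and 2n/(n²−n'²) when n+n' is odd (it need not vanish on (0, π)).
  u² squared terms: (-4)²·∫sin(4x)² dx = 16·π/2 = 8*π;  (3)²·∫cos(4x)² dx = 9·π/2 = 9*π/2;  (3)²·∫sin(x)² dx = 9·π/2 = 9*π/2.
  u² cross terms: 2·(-4)·(3)·∫sin(4x)·cos(4x) dx = -24·(0) = 0;  2·(-4)·(3)·∫sin(4x)·sin(x) dx = -24·(0) = 0;  2·(3)·(3)·∫cos(4x)·sin(x) dx = 18·(-2/15) = -12/5.
  So ∫_0^π u² dx = 8*π + 9*π/2 + 9*π/2 + 0 + 0 − 12/5 = -12/5 + 17*π.
  (u')² squared terms: (-16)²·∫cos(4x)² dx = 256·π/2 = 128*π;  (-12)²·∫sin(4x)² dx = 144·π/2 = 72*π;  (3)²·∫cos(x)² dx = 9·π/2 = 9*π/2.
  (u')² cross terms: 2·(-16)·(-12)·∫cos(4x)·sin(4x) dx = 384·(0) = 0;  2·(-16)·(3)·∫cos(4x)·cos(x) dx = -96·(0) = 0;  2·(-12)·(3)·∫sin(4x)·cos(x) dx = -72·(8/15) = -192/5.
  So ∫_0^π (u')² dx = 128*π + 72*π + 9*π/2 + 0 + 0 − 192/5 = -192/5 + 409*π/2.
||u||_{H^1}^2 = (-12/5 + 17*π) + (-192/5 + 409*π/2) = -204/5 + 443*π/2.


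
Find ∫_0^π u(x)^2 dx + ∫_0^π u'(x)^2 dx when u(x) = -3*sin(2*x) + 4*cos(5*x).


||u||_{H^1(0,π)}^2 = 832/7 + 461*π/2

u'(x) = -20*sin(5*x) - 6*cos(2*x).
Expand u² and (u')² and integrate term by term on (0, π), using: for integers n ≥ 1, ∫_0^π sin²(nx) dx = ∫_0^π cos²(nx) dx = π/2; for n ≠ n', ∫_0^π sin(nx)sin(n'x) dx = ∫_0^π cos(nx)cos(n'x) dx = 0; and by product-to-sum, ∫_0^π sin(nx)cos(n'x) dx = ½∫_0^π [sin((n+n')x) + sin((n−n')x)] dx, which is 0 when n+n' is even and 2n/(n²−n'²) when n+n' is odd (it need not vanish on (0, π)).
  u² squared terms: (-3)²·∫sin(2x)² dx = 9·π/2 = 9*π/2;  (4)²·∫cos(5x)² dx = 16·π/2 = 8*π.
  u² cross terms: 2·(-3)·(4)·∫sin(2x)·cos(5x) dx = -24·(-4/21) = 32/7.
  So ∫_0^π u² dx = 9*π/2 + 8*π + 32/7 = 32/7 + 25*π/2.
  (u')² squared terms: (-20)²·∫sin(5x)² dx = 400·π/2 = 200*π;  (-6)²·∫cos(2x)² dx = 36·π/2 = 18*π.
  (u')² cross terms: 2·(-20)·(-6)·∫sin(5x)·cos(2x) dx = 240·(10/21) = 800/7.
  So ∫_0^π (u')² dx = 200*π + 18*π + 800/7 = 800/7 + 218*π.
||u||_{H^1}^2 = (32/7 + 25*π/2) + (800/7 + 218*π) = 832/7 + 461*π/2.


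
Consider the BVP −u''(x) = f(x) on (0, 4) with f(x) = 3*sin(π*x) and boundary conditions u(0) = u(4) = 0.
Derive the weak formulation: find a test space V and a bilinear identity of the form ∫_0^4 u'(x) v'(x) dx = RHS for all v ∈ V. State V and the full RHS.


V = H^1_0(0, 4) (so v(0) = v(4) = 0); weak form: ∫_0^4 u'v' dx = ∫_0^4 (3*sin(π*x)) v dx for all v ∈ V.

Multiply both sides by a test function v and integrate from 0 to 4:
  ∫_0^4 −u''(x) v(x) dx = ∫_0^4 f(x) v(x) dx.
Integrate the LHS by parts once:
  ∫_0^4 −u'' v dx = −[u'(x) v(x)]_0^4 + ∫_0^4 u'(x) v'(x) dx.
Thus ∫_0^4 u'(x) v'(x) dx = ∫_0^4 f(x) v(x) dx + [u'(x) v(x)]_0^4.
Choose V so that boundary terms are either known or forced to vanish.
u is Dirichlet: u(0) = u(4) = 0. Let V = H^1_0(0, 4); then v(0) = v(4) = 0, and [u' v]_0^4 = 0.
Weak formulation: find u (satisfying any essential BC) such that ∫_0^4 u'(x) v'(x) dx = ∫_0^4 f v dx for all v ∈ V.
Substituting f(x) = 3*sin(π*x), the right-hand side is ∫_0^4 (3*sin(π*x)) v dx.


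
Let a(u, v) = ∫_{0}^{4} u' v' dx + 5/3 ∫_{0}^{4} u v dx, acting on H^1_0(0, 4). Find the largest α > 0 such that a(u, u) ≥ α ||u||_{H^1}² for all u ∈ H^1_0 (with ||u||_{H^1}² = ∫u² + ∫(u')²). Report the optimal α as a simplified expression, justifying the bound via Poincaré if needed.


α = 1

Coercivity of a(·,·) on H^1_0(0, 4) means a(u, u) ≥ α ||u||_{H^1}² for every u ∈ H^1_0.
The interval has length L = 4, and Poincaré/coercivity depend only on L. Here a(u, u) = ∫(u')² + (5/3)·∫u².
Here c = 5/3 ≥ 1, so a(u,u) = ∫(u')² + c∫u² ≥ ∫(u')² + ∫u² = ||u||_{H^1}², i.e. α = 1 works. No larger α is possible: a(u,u) ≥ α||u||_{H^1}² means (1−α)∫(u')² ≥ (α−c)∫u², and for the modes u_n = sin(nπ(x−x₀)/L) (x₀ the left endpoint) one has ∫u_n²/∫(u_n')² = (L/(nπ))² → 0, so a(u_n,u_n)/||u_n||_{H^1}² → 1. Hence the optimal constant is α = 1.
Therefore α = 1.


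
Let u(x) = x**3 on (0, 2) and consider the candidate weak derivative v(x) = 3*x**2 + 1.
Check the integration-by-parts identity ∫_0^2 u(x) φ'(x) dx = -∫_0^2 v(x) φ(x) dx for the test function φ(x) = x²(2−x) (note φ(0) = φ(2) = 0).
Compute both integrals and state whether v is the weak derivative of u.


LHS = -32/5, RHS = -116/15. No, v is not the weak derivative of u.

u(x) = x**3, classical derivative u'(x) = 3*x**2.
φ(x) = x²(2−x), so φ'(x) = x*(4 - 3*x).
Note φ(0) = φ(2) = 0, so the boundary term u·φ vanishes.
LHS = ∫_0^2 u(x) φ'(x) dx = ∫_0^2 (-3*x^5 + 4*x^4) dx. Term by term:
  ∫_0^2 -3*x^5 dx = -32;  ∫_0^2 4*x^4 dx = 128/5.
Sum: -32 + 128/5 = -32/5.
So LHS = -32/5.
∫_0^2 v(x) φ(x) dx = ∫_0^2 (-3*x^5 + 6*x^4 - x^3 + 2*x^2) dx. Term by term:
  ∫_0^2 -3*x^5 dx = -32;  ∫_0^2 6*x^4 dx = 192/5;  ∫_0^2 -x^3 dx = -4;
  ∫_0^2 2*x^2 dx = 16/3.
Sum: -32 + 192/5 − 4 + 16/3 = 116/15.
So RHS = -∫_0^2 v(x) φ(x) dx = -116/15.
LHS − RHS = 4/3 ≠ 0, so the identity fails.
(For a valid weak derivative the identity must hold for EVERY test function, in particular this one. The failure shows v is NOT the weak derivative of u.)
Correct weak derivative would be u'(x) = 3*x**2.


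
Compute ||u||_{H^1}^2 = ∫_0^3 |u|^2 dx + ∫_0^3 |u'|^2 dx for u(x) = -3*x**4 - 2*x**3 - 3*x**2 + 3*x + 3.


||u||_{H^1}^2 = 3680829/35

The H^1 norm (squared) on an interval (0, L) is
  ||u||_{H^1}^2 = ∫_0^L u(x)^2 dx + ∫_0^L u'(x)^2 dx.
Compute u'(x) = -12*x**3 - 6*x**2 - 6*x + 3.
Then u(x)^2 = 9*x**8 + 12*x**7 + 22*x**6 - 6*x**5 - 21*x**4 - 30*x**3 - 9*x**2 + 18*x + 9 and u'(x)^2 = 144*x**6 + 144*x**5 + 180*x**4 - 36*x + 9.
Integrate each monomial from 0 to 3 using ∫_0^3 c·x^n dx = c·3^(n+1)/(n+1):
  ∫_0^3 u(x)^2 dx = ∫_0^3 (9*x^8 + 12*x^7 + 22*x^6 - 6*x^5 - 21*x^4 - 30*x^3 - 9*x^2 + 18*x + 9) dx. Term by term:
    ∫_0^3 9*x^8 dx = 19683;  ∫_0^3 12*x^7 dx = 19683/2;  ∫_0^3 22*x^6 dx = 48114/7;
    ∫_0^3 -6*x^5 dx = -729;  ∫_0^3 -21*x^4 dx = -5103/5;  ∫_0^3 -30*x^3 dx = -1215/2;
    ∫_0^3 -9*x^2 dx = -81;  ∫_0^3 18*x dx = 81;  ∫_0^3 9 dx = 27.
  Sum: 19683 + 19683/2 + 48114/7 − 729 − 5103/5 − 1215/2 − 81 + 81 + 27 = 1192374/35.
  ∫_0^3 u'(x)^2 dx = ∫_0^3 (144*x^6 + 144*x^5 + 180*x^4 - 36*x + 9) dx. Term by term:
    ∫_0^3 144*x^6 dx = 314928/7;  ∫_0^3 144*x^5 dx = 17496;  ∫_0^3 180*x^4 dx = 8748;
    ∫_0^3 -36*x dx = -162;  ∫_0^3 9 dx = 27.
  Sum: 314928/7 + 17496 + 8748 − 162 + 27 = 497691/7.
Adding: ||u||_{H^1}^2 = 1192374/35 + 497691/7 = 3680829/35.


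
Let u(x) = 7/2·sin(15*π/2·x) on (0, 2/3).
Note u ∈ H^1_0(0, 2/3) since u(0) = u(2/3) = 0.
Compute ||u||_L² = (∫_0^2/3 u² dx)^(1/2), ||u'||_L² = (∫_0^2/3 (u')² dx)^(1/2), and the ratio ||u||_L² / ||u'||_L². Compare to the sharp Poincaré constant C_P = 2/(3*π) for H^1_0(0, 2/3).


||u||_L² / ||u'||_L² = 2/(15*π) < C_P = 2/(3*π).

u(x) = 7/2·sin(15*π/2·x), so u'(x) = 105*π*cos(15*π*x/2)/4.
Writing u(x) = A·sin(kπx/L) with A = 7/2 and k = 5, use ∫_0^L sin²(kπx/L) dx = L/2 and ∫_0^L cos²(kπx/L) dx = L/2.
u² = 49/4·sin²(15*π/2·x) and (u')² = 11025*π^2/16·cos²(15*π/2·x), and each of sin², cos² integrates to L/2 = 1/3 over (0, 2/3).
∫_0^2/3 u² dx = 49/12, so ||u||_L² = 7*sqrt(3)/6.
∫_0^2/3 (u')² dx = 3675*π^2/16, so ||u'||_L² = 35*sqrt(3)*π/4.
Ratio ||u||_L² / ||u'||_L² = 2/(15*π).
Sharp Poincaré constant on H^1_0(0, 2/3) is C_P = L/π = 2/(3*π), achieved by sin(3*π/2·x).
This is the k = 5 harmonic; the ratio L/(kπ) is strictly less than C_P = L/π, consistent with the sharp inequality ||u||_L² ≤ C_P ||u'||_L².


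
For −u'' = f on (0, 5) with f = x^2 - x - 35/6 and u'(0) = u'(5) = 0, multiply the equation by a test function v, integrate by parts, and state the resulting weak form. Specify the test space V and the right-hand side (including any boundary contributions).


V = H^1(0, 5) (no boundary constraint on v; u is determined up to an additive constant); weak form: ∫_0^5 u'v' dx = ∫_0^5 (x^2 - x - 35/6) v dx for all v ∈ V.

Multiply both sides by a test function v and integrate from 0 to 5:
  ∫_0^5 −u''(x) v(x) dx = ∫_0^5 f(x) v(x) dx.
Integrate the LHS by parts once:
  ∫_0^5 −u'' v dx = −[u'(x) v(x)]_0^5 + ∫_0^5 u'(x) v'(x) dx.
Thus ∫_0^5 u'(x) v'(x) dx = ∫_0^5 f(x) v(x) dx + [u'(x) v(x)]_0^5.
Choose V so that boundary terms are either known or forced to vanish.
u has homogeneous Neumann: u'(0) = u'(5) = 0. So [u' v]_0^5 = 0·v(5) − 0·v(0) = 0 for any v; take V = H^1(0, 5).
Weak formulation: find u (satisfying any essential BC) such that ∫_0^5 u'(x) v'(x) dx = ∫_0^5 f v dx for all v ∈ V (homogeneous Neumann, so boundary terms vanish).
Substituting f(x) = x^2 - x - 35/6, the right-hand side is ∫_0^5 (x^2 - x - 35/6) v dx.
Compatibility check (pure Neumann): taking v ≡ 1 ∈ V gives 0 = ∫_0^5 f dx + (0) − (0), i.e. ∫_0^5 f dx must equal u'(0) − u'(5) = 0. Indeed ∫_0^5 (x^2 - x - 35/6) dx = 0, so the data are compatible. The solution is then unique only up to an additive constant (fix it e.g. by requiring ∫_0^5 u dx = 0).


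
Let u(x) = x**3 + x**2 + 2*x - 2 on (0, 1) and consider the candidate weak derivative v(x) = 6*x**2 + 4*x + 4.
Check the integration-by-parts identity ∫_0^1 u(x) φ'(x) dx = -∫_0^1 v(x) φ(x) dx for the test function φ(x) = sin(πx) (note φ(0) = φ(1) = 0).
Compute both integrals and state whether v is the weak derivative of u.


LHS = -9/π + 12/π^3, RHS = -18/π + 24/π^3. No, v is not the weak derivative of u.

u(x) = x**3 + x**2 + 2*x - 2, classical derivative u'(x) = 3*x**2 + 2*x + 2.
φ(x) = sin(πx), so φ'(x) = π*cos(π*x).
Note φ(0) = φ(1) = 0, so the boundary term u·φ vanishes.
LHS = ∫_0^1 u(x) φ'(x) dx = ∫_0^1 (π*x^3*cos(π*x) + π*x^2*cos(π*x) + 2*π*x*cos(π*x) - 2*π*cos(π*x)) dx. Term by term:
  ∫_0^1 -2*π*cos(π*x) dx = 0;  ∫_0^1 π*x^2*cos(π*x) dx = -2/π;  ∫_0^1 π*x^3*cos(π*x) dx = -3/π + 12/π^3;
  ∫_0^1 2*π*x*cos(π*x) dx = -4/π.
Sum: 0 − 2/π + -3/π + 12/π^3 − 4/π = -9/π + 12/π^3.
So LHS = -9/π + 12/π^3.
∫_0^1 v(x) φ(x) dx = ∫_0^1 (6*x^2*sin(π*x) + 4*x*sin(π*x) + 4*sin(π*x)) dx. Term by term:
  ∫_0^1 4*sin(π*x) dx = 8/π;  ∫_0^1 4*x*sin(π*x) dx = 4/π;  ∫_0^1 6*x^2*sin(π*x) dx = -24/π^3 + 6/π.
Sum: 8/π + 4/π + -24/π^3 + 6/π = -24/π^3 + 18/π.
So RHS = -∫_0^1 v(x) φ(x) dx = -18/π + 24/π^3.
LHS − RHS = -12/π^3 + 9/π ≠ 0, so the identity fails.
(For a valid weak derivative the identity must hold for EVERY test function, in particular this one. The failure shows v is NOT the weak derivative of u.)
Correct weak derivative would be u'(x) = 3*x**2 + 2*x + 2.


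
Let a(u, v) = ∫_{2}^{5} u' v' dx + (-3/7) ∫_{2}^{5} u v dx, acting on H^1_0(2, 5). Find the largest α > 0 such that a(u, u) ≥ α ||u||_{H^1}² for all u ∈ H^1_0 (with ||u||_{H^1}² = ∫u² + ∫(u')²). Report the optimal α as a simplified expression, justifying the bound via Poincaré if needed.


α = (-27/7 + π^2)/(9 + π^2)

Coercivity of a(·,·) on H^1_0(2, 5) means a(u, u) ≥ α ||u||_{H^1}² for every u ∈ H^1_0.
The interval has length L = 3, and Poincaré/coercivity depend only on L. Here a(u, u) = ∫(u')² + (-3/7)·∫u².
Here c = -3/7 < 0 with |c| < (π/L)² = π^2/9, so coercivity still holds. The condition a(u,u) ≥ α||u||_{H^1}² reads (1−α)∫(u')² ≥ (α−c)∫u². Any admissible α is ≤ 1 (rapidly oscillating u have ∫u²/∫(u')² → 0), and α = 1 would force 0 ≥ (1−c)∫u², impossible since c < 1; so 1−α > 0. By the sharp Poincaré inequality on H^1_0 of an interval of length L, ∫(u')² ≥ (π/L)²∫u² with equality for the first sine mode sin(π(x−x₀)/L) (x₀ the left endpoint), so the inequality holds for all u iff (1−α)(π/L)² ≥ α − c, i.e. α ≤ ((π/L)² + c)/((π/L)² + 1) = (1 + c(L/π)²)/(1 + (L/π)²). (Direct route, valid since c ≤ 0: Poincaré gives c∫u² ≥ c(L/π)²∫(u')², so a(u,u) ≥ (1 + c(L/π)²)∫(u')², while ||u||_{H^1}² ≤ (1 + (L/π)²)∫(u')²; dividing yields the same α.) With (π/L)² = π^2/9 and c = -3/7, the largest admissible constant is α = ((π/L)² + c)/((π/L)² + 1).
Simplifying, α = (-27/7 + π^2)/(9 + π^2).


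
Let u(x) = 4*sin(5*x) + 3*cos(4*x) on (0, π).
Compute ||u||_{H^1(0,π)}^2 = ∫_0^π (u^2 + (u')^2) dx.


||u||_{H^1(0,π)}^2 = 1360/3 + 569*π/2

u'(x) = -12*sin(4*x) + 20*cos(5*x).
Expand u² and (u')² and integrate term by term on (0, π), using: for integers n ≥ 1, ∫_0^π sin²(nx) dx = ∫_0^π cos²(nx) dx = π/2; for n ≠ n', ∫_0^π sin(nx)sin(n'x) dx = ∫_0^π cos(nx)cos(n'x) dx = 0; and by product-to-sum, ∫_0^π sin(nx)cos(n'x) dx = ½∫_0^π [sin((n+n')x) + sin((n−n')x)] dx, which is 0 when n+n' is even and 2n/(n²−n'²) when n+n' is odd (it need not vanish on (0, π)).
  u² squared terms: (3)²·∫cos(4x)² dx = 9·π/2 = 9*π/2;  (4)²·∫sin(5x)² dx = 16·π/2 = 8*π.
  u² cross terms: 2·(3)·(4)·∫cos(4x)·sin(5x) dx = 24·(10/9) = 80/3.
  So ∫_0^π u² dx = 9*π/2 + 8*π + 80/3 = 80/3 + 25*π/2.
  (u')² squared terms: (-12)²·∫sin(4x)² dx = 144·π/2 = 72*π;  (20)²·∫cos(5x)² dx = 400·π/2 = 200*π.
  (u')² cross terms: 2·(-12)·(20)·∫sin(4x)·cos(5x) dx = -480·(-8/9) = 1280/3.
  So ∫_0^π (u')² dx = 72*π + 200*π + 1280/3 = 1280/3 + 272*π.
||u||_{H^1}^2 = (80/3 + 25*π/2) + (1280/3 + 272*π) = 1360/3 + 569*π/2.


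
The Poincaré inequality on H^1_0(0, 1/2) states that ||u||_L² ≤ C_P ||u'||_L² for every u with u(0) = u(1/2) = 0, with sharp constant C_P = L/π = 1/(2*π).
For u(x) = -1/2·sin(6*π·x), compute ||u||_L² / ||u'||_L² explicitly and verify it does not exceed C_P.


||u||_L² / ||u'||_L² = 1/(6*π) < C_P = 1/(2*π).

u(x) = -1/2·sin(6*π·x), so u'(x) = -3*π*cos(6*π*x).
Writing u(x) = A·sin(kπx/L) with A = -1/2 and k = 3, use ∫_0^L sin²(kπx/L) dx = L/2 and ∫_0^L cos²(kπx/L) dx = L/2.
u² = 1/4·sin²(6*π·x) and (u')² = 9*π^2·cos²(6*π·x), and each of sin², cos² integrates to L/2 = 1/4 over (0, 1/2).
∫_0^1/2 u² dx = 1/16, so ||u||_L² = 1/4.
∫_0^1/2 (u')² dx = 9*π^2/4, so ||u'||_L² = 3*π/2.
Ratio ||u||_L² / ||u'||_L² = 1/(6*π).
Sharp Poincaré constant on H^1_0(0, 1/2) is C_P = L/π = 1/(2*π), achieved by sin(2*π·x).
This is the k = 3 harmonic; the ratio L/(kπ) is strictly less than C_P = L/π, consistent with the sharp inequality ||u||_L² ≤ C_P ||u'||_L².


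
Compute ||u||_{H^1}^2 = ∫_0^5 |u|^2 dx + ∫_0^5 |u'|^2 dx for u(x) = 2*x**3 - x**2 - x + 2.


||u||_{H^1}^2 = 731225/14

The H^1 norm (squared) on an interval (0, L) is
  ||u||_{H^1}^2 = ∫_0^L u(x)^2 dx + ∫_0^L u'(x)^2 dx.
Compute u'(x) = 6*x**2 - 2*x - 1.
Then u(x)^2 = 4*x**6 - 4*x**5 - 3*x**4 + 10*x**3 - 3*x**2 - 4*x + 4 and u'(x)^2 = 36*x**4 - 24*x**3 - 8*x**2 + 4*x + 1.
Integrate each monomial from 0 to 5 using ∫_0^5 c·x^n dx = c·5^(n+1)/(n+1):
  ∫_0^5 u(x)^2 dx = ∫_0^5 (4*x^6 - 4*x^5 - 3*x^4 + 10*x^3 - 3*x^2 - 4*x + 4) dx. Term by term:
    ∫_0^5 4*x^6 dx = 312500/7;  ∫_0^5 -4*x^5 dx = -31250/3;  ∫_0^5 -3*x^4 dx = -1875;
    ∫_0^5 10*x^3 dx = 3125/2;  ∫_0^5 -3*x^2 dx = -125;  ∫_0^5 -4*x dx = -50;
    ∫_0^5 4 dx = 20.
  Sum: 312500/7 − 31250/3 − 1875 + 3125/2 − 125 − 50 + 20 = 1417865/42.
  ∫_0^5 u'(x)^2 dx = ∫_0^5 (36*x^4 - 24*x^3 - 8*x^2 + 4*x + 1) dx. Term by term:
    ∫_0^5 36*x^4 dx = 22500;  ∫_0^5 -24*x^3 dx = -3750;  ∫_0^5 -8*x^2 dx = -1000/3;
    ∫_0^5 4*x dx = 50;  ∫_0^5 1 dx = 5.
  Sum: 22500 − 3750 − 1000/3 + 50 + 5 = 55415/3.
Adding: ||u||_{H^1}^2 = 1417865/42 + 55415/3 = 731225/14.


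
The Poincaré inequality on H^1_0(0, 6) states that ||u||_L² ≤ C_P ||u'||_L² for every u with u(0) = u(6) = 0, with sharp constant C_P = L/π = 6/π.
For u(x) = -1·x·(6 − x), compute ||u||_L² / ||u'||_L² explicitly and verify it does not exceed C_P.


||u||_L² / ||u'||_L² = 3*sqrt(10)/5 < C_P = 6/π.

u(x) = -1·x·(6 − x), so u'(x) = 2*x - 6.
u(x) = -1·x·(6 − x) vanishes at x = 0 and x = 6, so u ∈ H^1_0(0, 6). Differentiate via the product rule and integrate the resulting polynomials term by term.
  ∫_0^6 u² dx = ∫_0^6 (x^4 - 12*x^3 + 36*x^2) dx. Term by term:
    ∫_0^6 x^4 dx = 7776/5;  ∫_0^6 -12*x^3 dx = -3888;  ∫_0^6 36*x^2 dx = 2592.
  Sum: 7776/5 − 3888 + 2592 = 1296/5.
  ∫_0^6 (u')² dx = ∫_0^6 (4*x^2 - 24*x + 36) dx. Term by term:
    ∫_0^6 4*x^2 dx = 288;  ∫_0^6 -24*x dx = -432;  ∫_0^6 36 dx = 216.
  Sum: 288 − 432 + 216 = 72.
∫_0^6 u² dx = 1296/5, so ||u||_L² = 36*sqrt(5)/5.
∫_0^6 (u')² dx = 72, so ||u'||_L² = 6*sqrt(2).
Ratio ||u||_L² / ||u'||_L² = 3*sqrt(10)/5.
Sharp Poincaré constant on H^1_0(0, 6) is C_P = L/π = 6/π, achieved by sin(π/6·x).
A polynomial bump cannot attain the sharp Poincaré constant (only the first sine eigenfunction does), so the ratio is strictly less than C_P, consistent with ||u||_L² ≤ C_P ||u'||_L².


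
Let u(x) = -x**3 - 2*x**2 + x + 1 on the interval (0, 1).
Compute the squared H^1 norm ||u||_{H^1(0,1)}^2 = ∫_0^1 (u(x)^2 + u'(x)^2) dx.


||u||_{H^1}^2 = 619/70

The H^1 norm (squared) on an interval (0, L) is
  ||u||_{H^1}^2 = ∫_0^L u(x)^2 dx + ∫_0^L u'(x)^2 dx.
Compute u'(x) = -3*x**2 - 4*x + 1.
Then u(x)^2 = x**6 + 4*x**5 + 2*x**4 - 6*x**3 - 3*x**2 + 2*x + 1 and u'(x)^2 = 9*x**4 + 24*x**3 + 10*x**2 - 8*x + 1.
Integrate each monomial from 0 to 1 using ∫_0^1 c·x^n dx = c·1^(n+1)/(n+1):
  ∫_0^1 u(x)^2 dx = ∫_0^1 (x^6 + 4*x^5 + 2*x^4 - 6*x^3 - 3*x^2 + 2*x + 1) dx. Term by term:
    ∫_0^1 x^6 dx = 1/7;  ∫_0^1 4*x^5 dx = 2/3;  ∫_0^1 2*x^4 dx = 2/5;
    ∫_0^1 -6*x^3 dx = -3/2;  ∫_0^1 -3*x^2 dx = -1;  ∫_0^1 2*x dx = 1;
    ∫_0^1 1 dx = 1.
  Sum: 1/7 + 2/3 + 2/5 − 3/2 − 1 + 1 + 1 = 149/210.
  ∫_0^1 u'(x)^2 dx = ∫_0^1 (9*x^4 + 24*x^3 + 10*x^2 - 8*x + 1) dx. Term by term:
    ∫_0^1 9*x^4 dx = 9/5;  ∫_0^1 24*x^3 dx = 6;  ∫_0^1 10*x^2 dx = 10/3;
    ∫_0^1 -8*x dx = -4;  ∫_0^1 1 dx = 1.
  Sum: 9/5 + 6 + 10/3 − 4 + 1 = 122/15.
Adding: ||u||_{H^1}^2 = 149/210 + 122/15 = 619/70.


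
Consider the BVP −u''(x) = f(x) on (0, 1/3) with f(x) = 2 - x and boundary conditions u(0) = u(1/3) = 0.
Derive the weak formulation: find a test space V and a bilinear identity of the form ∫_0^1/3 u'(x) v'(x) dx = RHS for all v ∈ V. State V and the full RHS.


V = H^1_0(0, 1/3) (so v(0) = v(1/3) = 0); weak form: ∫_0^1/3 u'v' dx = ∫_0^1/3 (2 - x) v dx for all v ∈ V.

Multiply both sides by a test function v and integrate from 0 to 1/3:
  ∫_0^1/3 −u''(x) v(x) dx = ∫_0^1/3 f(x) v(x) dx.
Integrate the LHS by parts once:
  ∫_0^1/3 −u'' v dx = −[u'(x) v(x)]_0^1/3 + ∫_0^1/3 u'(x) v'(x) dx.
Thus ∫_0^1/3 u'(x) v'(x) dx = ∫_0^1/3 f(x) v(x) dx + [u'(x) v(x)]_0^1/3.
Choose V so that boundary terms are either known or forced to vanish.
u is Dirichlet: u(0) = u(1/3) = 0. Let V = H^1_0(0, 1/3); then v(0) = v(1/3) = 0, and [u' v]_0^1/3 = 0.
Weak formulation: find u (satisfying any essential BC) such that ∫_0^1/3 u'(x) v'(x) dx = ∫_0^1/3 f v dx for all v ∈ V.
Substituting f(x) = 2 - x, the right-hand side is ∫_0^1/3 (2 - x) v dx.


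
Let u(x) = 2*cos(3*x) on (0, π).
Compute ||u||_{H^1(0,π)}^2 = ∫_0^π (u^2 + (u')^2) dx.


||u||_{H^1(0,π)}^2 = 20*π

u'(x) = -6*sin(3*x).
Expand u² and (u')² and integrate term by term on (0, π), using: for integers n ≥ 1, ∫_0^π sin²(nx) dx = ∫_0^π cos²(nx) dx = π/2; for n ≠ n', ∫_0^π sin(nx)sin(n'x) dx = ∫_0^π cos(nx)cos(n'x) dx = 0; and by product-to-sum, ∫_0^π sin(nx)cos(n'x) dx = ½∫_0^π [sin((n+n')x) + sin((n−n')x)] dx, which is 0 when n+n' is even and 2n/(n²−n'²) when n+n' is odd (it need not vanish on (0, π)).
  u² squared terms: (2)²·∫cos(3x)² dx = 4·π/2 = 2*π.
  So ∫_0^π u² dx = 2*π.
  (u')² squared terms: (-6)²·∫sin(3x)² dx = 36·π/2 = 18*π.
  So ∫_0^π (u')² dx = 18*π.
||u||_{H^1}^2 = (2*π) + (18*π) = 20*π.


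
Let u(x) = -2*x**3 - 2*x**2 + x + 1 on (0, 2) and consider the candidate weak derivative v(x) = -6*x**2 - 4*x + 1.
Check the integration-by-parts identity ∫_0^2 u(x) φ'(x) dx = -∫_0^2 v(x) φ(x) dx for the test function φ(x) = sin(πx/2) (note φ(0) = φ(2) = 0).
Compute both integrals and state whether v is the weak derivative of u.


LHS = -192/π^3 + 60/π, RHS = -192/π^3 + 60/π. Yes, v = u' weakly.

u(x) = -2*x**3 - 2*x**2 + x + 1, classical derivative u'(x) = -6*x**2 - 4*x + 1.
φ(x) = sin(πx/2), so φ'(x) = π*cos(π*x/2)/2.
Note φ(0) = φ(2) = 0, so the boundary term u·φ vanishes.
LHS = ∫_0^2 u(x) φ'(x) dx = ∫_0^2 (-π*x^3*cos(π*x/2) - π*x^2*cos(π*x/2) + π*x*cos(π*x/2)/2 + π*cos(π*x/2)/2) dx. Term by term:
  ∫_0^2 π*cos(π*x/2)/2 dx = 0;  ∫_0^2 π*x*cos(π*x/2)/2 dx = -4/π;  ∫_0^2 -π*x^2*cos(π*x/2) dx = 16/π;
  ∫_0^2 -π*x^3*cos(π*x/2) dx = -192/π^3 + 48/π.
Sum: 0 − 4/π + 16/π + -192/π^3 + 48/π = -192/π^3 + 60/π.
So LHS = -192/π^3 + 60/π.
∫_0^2 v(x) φ(x) dx = ∫_0^2 (-6*x^2*sin(π*x/2) - 4*x*sin(π*x/2) + sin(π*x/2)) dx. Term by term:
  ∫_0^2 -6*x^2*sin(π*x/2) dx = -48/π + 192/π^3;  ∫_0^2 -4*x*sin(π*x/2) dx = -16/π;  ∫_0^2 sin(π*x/2) dx = 4/π.
Sum: -48/π + 192/π^3 − 16/π + 4/π = -60/π + 192/π^3.
So RHS = -∫_0^2 v(x) φ(x) dx = -192/π^3 + 60/π.
LHS = RHS, so the identity holds for this test φ.
Moreover u is smooth here and v(x) = u'(x) = -6*x**2 - 4*x + 1 pointwise, so the identity holds for every test function. Hence v is the weak derivative of u.


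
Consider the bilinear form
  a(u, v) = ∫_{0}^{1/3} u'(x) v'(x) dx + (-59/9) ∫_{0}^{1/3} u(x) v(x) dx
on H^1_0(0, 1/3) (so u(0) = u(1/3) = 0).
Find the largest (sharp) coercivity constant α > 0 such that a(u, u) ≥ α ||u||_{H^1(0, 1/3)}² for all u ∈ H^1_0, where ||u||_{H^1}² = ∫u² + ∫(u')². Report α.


α = (-59 + 81*π^2)/(9*(1 + 9*π^2))

Coercivity of a(·,·) on H^1_0(0, 1/3) means a(u, u) ≥ α ||u||_{H^1}² for every u ∈ H^1_0.
The interval has length L = 1/3, and Poincaré/coercivity depend only on L. Here a(u, u) = ∫(u')² + (-59/9)·∫u².
Here c = -59/9 < 0 with |c| < (π/L)² = 9*π^2, so coercivity still holds. The condition a(u,u) ≥ α||u||_{H^1}² reads (1−α)∫(u')² ≥ (α−c)∫u². Any admissible α is ≤ 1 (rapidly oscillating u have ∫u²/∫(u')² → 0), and α = 1 would force 0 ≥ (1−c)∫u², impossible since c < 1; so 1−α > 0. By the sharp Poincaré inequality on H^1_0 of an interval of length L, ∫(u')² ≥ (π/L)²∫u² with equality for the first sine mode sin(π(x−x₀)/L) (x₀ the left endpoint), so the inequality holds for all u iff (1−α)(π/L)² ≥ α − c, i.e. α ≤ ((π/L)² + c)/((π/L)² + 1) = (1 + c(L/π)²)/(1 + (L/π)²). (Direct route, valid since c ≤ 0: Poincaré gives c∫u² ≥ c(L/π)²∫(u')², so a(u,u) ≥ (1 + c(L/π)²)∫(u')², while ||u||_{H^1}² ≤ (1 + (L/π)²)∫(u')²; dividing yields the same α.) With (π/L)² = 9*π^2 and c = -59/9, the largest admissible constant is α = ((π/L)² + c)/((π/L)² + 1).
Simplifying, α = (-59 + 81*π^2)/(9*(1 + 9*π^2)).


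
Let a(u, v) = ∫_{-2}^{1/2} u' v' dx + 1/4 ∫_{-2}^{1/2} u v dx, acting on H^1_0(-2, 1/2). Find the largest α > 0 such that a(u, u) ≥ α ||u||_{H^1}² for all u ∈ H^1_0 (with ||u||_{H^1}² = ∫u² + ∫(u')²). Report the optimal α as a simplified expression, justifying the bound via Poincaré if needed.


α = (25 + 16*π^2)/(4*(25 + 4*π^2))

Coercivity of a(·,·) on H^1_0(-2, 1/2) means a(u, u) ≥ α ||u||_{H^1}² for every u ∈ H^1_0.
The interval has length L = 5/2, and Poincaré/coercivity depend only on L. Here a(u, u) = ∫(u')² + (1/4)·∫u².
Here 0 < c = 1/4 < 1. The condition a(u,u) ≥ α||u||_{H^1}² reads (1−α)∫(u')² ≥ (α−c)∫u². Any admissible α is ≤ 1 (rapidly oscillating u have ∫u²/∫(u')² → 0), and α = 1 would force 0 ≥ (1−c)∫u², impossible since c < 1; so 1−α > 0. By the sharp Poincaré inequality on H^1_0 of an interval of length L, ∫(u')² ≥ (π/L)²∫u² with equality for the first sine mode sin(π(x−x₀)/L) (x₀ the left endpoint), so the inequality holds for all u iff (1−α)(π/L)² ≥ α − c, i.e. α ≤ ((π/L)² + c)/((π/L)² + 1) = (1 + c(L/π)²)/(1 + (L/π)²). With (π/L)² = 4*π^2/25 and c = 1/4, the largest admissible constant is α = ((π/L)² + c)/((π/L)² + 1).
Simplifying, α = (25 + 16*π^2)/(4*(25 + 4*π^2)).


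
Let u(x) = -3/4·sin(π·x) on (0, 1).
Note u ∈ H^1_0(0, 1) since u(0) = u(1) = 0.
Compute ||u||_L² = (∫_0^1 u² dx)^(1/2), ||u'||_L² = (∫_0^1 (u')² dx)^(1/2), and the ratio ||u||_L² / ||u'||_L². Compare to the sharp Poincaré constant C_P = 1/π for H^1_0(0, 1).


||u||_L² / ||u'||_L² = 1/π = C_P.

u(x) = -3/4·sin(π·x), so u'(x) = -3*π*cos(π*x)/4.
Writing u(x) = A·sin(kπx/L) with A = -3/4 and k = 1, use ∫_0^L sin²(kπx/L) dx = L/2 and ∫_0^L cos²(kπx/L) dx = L/2.
u² = 9/16·sin²(π·x) and (u')² = 9*π^2/16·cos²(π·x), and each of sin², cos² integrates to L/2 = 1/2 over (0, 1).
∫_0^1 u² dx = 9/32, so ||u||_L² = 3*sqrt(2)/8.
∫_0^1 (u')² dx = 9*π^2/32, so ||u'||_L² = 3*sqrt(2)*π/8.
Ratio ||u||_L² / ||u'||_L² = 1/π.
Sharp Poincaré constant on H^1_0(0, 1) is C_P = L/π = 1/π, achieved by sin(π·x).
This is the k = 1 eigenfunction (up to amplitude), so the ratio equals the sharp Poincaré constant exactly.


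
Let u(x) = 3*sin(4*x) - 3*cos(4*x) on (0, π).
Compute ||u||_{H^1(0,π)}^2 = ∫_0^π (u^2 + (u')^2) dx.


||u||_{H^1(0,π)}^2 = 153*π

u'(x) = 12*sin(4*x) + 12*cos(4*x).
Expand u² and (u')² and integrate term by term on (0, π), using: for integers n ≥ 1, ∫_0^π sin²(nx) dx = ∫_0^π cos²(nx) dx = π/2; for n ≠ n', ∫_0^π sin(nx)sin(n'x) dx = ∫_0^π cos(nx)cos(n'x) dx = 0; and by product-to-sum, ∫_0^π sin(nx)cos(n'x) dx = ½∫_0^π [sin((n+n')x) + sin((n−n')x)] dx, which is 0 when n+n' is even and 2n/(n²−n'²) when n+n' is odd (it need not vanish on (0, π)).
  u² squared terms: (-3)²·∫cos(4x)² dx = 9·π/2 = 9*π/2;  (3)²·∫sin(4x)² dx = 9·π/2 = 9*π/2.
  u² cross terms: 2·(-3)·(3)·∫cos(4x)·sin(4x) dx = -18·(0) = 0.
  So ∫_0^π u² dx = 9*π/2 + 9*π/2 + 0 = 9*π.
  (u')² squared terms: (12)²·∫cos(4x)² dx = 144·π/2 = 72*π;  (12)²·∫sin(4x)² dx = 144·π/2 = 72*π.
  (u')² cross terms: 2·(12)·(12)·∫cos(4x)·sin(4x) dx = 288·(0) = 0.
  So ∫_0^π (u')² dx = 72*π + 72*π + 0 = 144*π.
||u||_{H^1}^2 = (9*π) + (144*π) = 153*π.


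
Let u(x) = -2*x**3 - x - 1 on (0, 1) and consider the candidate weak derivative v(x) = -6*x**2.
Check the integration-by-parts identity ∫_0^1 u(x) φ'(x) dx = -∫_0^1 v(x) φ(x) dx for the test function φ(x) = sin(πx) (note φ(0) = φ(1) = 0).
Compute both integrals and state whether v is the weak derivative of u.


LHS = -24/π^3 + 8/π, RHS = -24/π^3 + 6/π. No, v is not the weak derivative of u.

u(x) = -2*x**3 - x - 1, classical derivative u'(x) = -6*x**2 - 1.
φ(x) = sin(πx), so φ'(x) = π*cos(π*x).
Note φ(0) = φ(1) = 0, so the boundary term u·φ vanishes.
LHS = ∫_0^1 u(x) φ'(x) dx = ∫_0^1 (-2*π*x^3*cos(π*x) - π*x*cos(π*x) - π*cos(π*x)) dx. Term by term:
  ∫_0^1 -π*cos(π*x) dx = 0;  ∫_0^1 -π*x*cos(π*x) dx = 2/π;  ∫_0^1 -2*π*x^3*cos(π*x) dx = -24/π^3 + 6/π.
Sum: 0 + 2/π + -24/π^3 + 6/π = -24/π^3 + 8/π.
So LHS = -24/π^3 + 8/π.
∫_0^1 v(x) φ(x) dx = ∫_0^1 (-6*x^2*sin(π*x)) dx. Term by term:
  ∫_0^1 -6*x^2*sin(π*x) dx = -6/π + 24/π^3.
So RHS = -∫_0^1 v(x) φ(x) dx = -24/π^3 + 6/π.
LHS − RHS = 2/π ≠ 0, so the identity fails.
(For a valid weak derivative the identity must hold for EVERY test function, in particular this one. The failure shows v is NOT the weak derivative of u.)
Correct weak derivative would be u'(x) = -6*x**2 - 1.


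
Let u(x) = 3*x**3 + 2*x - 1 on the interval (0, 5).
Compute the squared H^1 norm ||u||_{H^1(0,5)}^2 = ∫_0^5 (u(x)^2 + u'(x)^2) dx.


||u||_{H^1}^2 = 6689575/42

The H^1 norm (squared) on an interval (0, L) is
  ||u||_{H^1}^2 = ∫_0^L u(x)^2 dx + ∫_0^L u'(x)^2 dx.
Compute u'(x) = 9*x**2 + 2.
Then u(x)^2 = 9*x**6 + 12*x**4 - 6*x**3 + 4*x**2 - 4*x + 1 and u'(x)^2 = 81*x**4 + 36*x**2 + 4.
Integrate each monomial from 0 to 5 using ∫_0^5 c·x^n dx = c·5^(n+1)/(n+1):
  ∫_0^5 u(x)^2 dx = ∫_0^5 (9*x^6 + 12*x^4 - 6*x^3 + 4*x^2 - 4*x + 1) dx. Term by term:
    ∫_0^5 9*x^6 dx = 703125/7;  ∫_0^5 12*x^4 dx = 7500;  ∫_0^5 -6*x^3 dx = -1875/2;
    ∫_0^5 4*x^2 dx = 500/3;  ∫_0^5 -4*x dx = -50;  ∫_0^5 1 dx = 5.
  Sum: 703125/7 + 7500 − 1875/2 + 500/3 − 50 + 5 = 4499485/42.
  ∫_0^5 u'(x)^2 dx = ∫_0^5 (81*x^4 + 36*x^2 + 4) dx. Term by term:
    ∫_0^5 81*x^4 dx = 50625;  ∫_0^5 36*x^2 dx = 1500;  ∫_0^5 4 dx = 20.
  Sum: 50625 + 1500 + 20 = 52145.
Adding: ||u||_{H^1}^2 = 4499485/42 + 52145 = 6689575/42.


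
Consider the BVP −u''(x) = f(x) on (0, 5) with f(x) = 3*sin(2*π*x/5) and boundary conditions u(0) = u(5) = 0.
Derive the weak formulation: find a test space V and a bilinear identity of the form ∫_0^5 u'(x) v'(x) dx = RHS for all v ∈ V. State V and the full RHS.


V = H^1_0(0, 5) (so v(0) = v(5) = 0); weak form: ∫_0^5 u'v' dx = ∫_0^5 (3*sin(2*π*x/5)) v dx for all v ∈ V.

Multiply both sides by a test function v and integrate from 0 to 5:
  ∫_0^5 −u''(x) v(x) dx = ∫_0^5 f(x) v(x) dx.
Integrate the LHS by parts once:
  ∫_0^5 −u'' v dx = −[u'(x) v(x)]_0^5 + ∫_0^5 u'(x) v'(x) dx.
Thus ∫_0^5 u'(x) v'(x) dx = ∫_0^5 f(x) v(x) dx + [u'(x) v(x)]_0^5.
Choose V so that boundary terms are either known or forced to vanish.
u is Dirichlet: u(0) = u(5) = 0. Let V = H^1_0(0, 5); then v(0) = v(5) = 0, and [u' v]_0^5 = 0.
Weak formulation: find u (satisfying any essential BC) such that ∫_0^5 u'(x) v'(x) dx = ∫_0^5 f v dx for all v ∈ V.
Substituting f(x) = 3*sin(2*π*x/5), the right-hand side is ∫_0^5 (3*sin(2*π*x/5)) v dx.


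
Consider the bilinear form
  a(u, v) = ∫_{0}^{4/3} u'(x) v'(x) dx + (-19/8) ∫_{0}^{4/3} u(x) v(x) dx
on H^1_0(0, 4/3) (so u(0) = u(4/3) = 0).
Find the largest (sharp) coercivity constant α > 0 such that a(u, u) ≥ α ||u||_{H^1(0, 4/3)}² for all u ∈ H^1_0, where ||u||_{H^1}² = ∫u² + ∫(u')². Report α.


α = (-38 + 9*π^2)/(16 + 9*π^2)

Coercivity of a(·,·) on H^1_0(0, 4/3) means a(u, u) ≥ α ||u||_{H^1}² for every u ∈ H^1_0.
The interval has length L = 4/3, and Poincaré/coercivity depend only on L. Here a(u, u) = ∫(u')² + (-19/8)·∫u².
Here c = -19/8 < 0 with |c| < (π/L)² = 9*π^2/16, so coercivity still holds. The condition a(u,u) ≥ α||u||_{H^1}² reads (1−α)∫(u')² ≥ (α−c)∫u². Any admissible α is ≤ 1 (rapidly oscillating u have ∫u²/∫(u')² → 0), and α = 1 would force 0 ≥ (1−c)∫u², impossible since c < 1; so 1−α > 0. By the sharp Poincaré inequality on H^1_0 of an interval of length L, ∫(u')² ≥ (π/L)²∫u² with equality for the first sine mode sin(π(x−x₀)/L) (x₀ the left endpoint), so the inequality holds for all u iff (1−α)(π/L)² ≥ α − c, i.e. α ≤ ((π/L)² + c)/((π/L)² + 1) = (1 + c(L/π)²)/(1 + (L/π)²). (Direct route, valid since c ≤ 0: Poincaré gives c∫u² ≥ c(L/π)²∫(u')², so a(u,u) ≥ (1 + c(L/π)²)∫(u')², while ||u||_{H^1}² ≤ (1 + (L/π)²)∫(u')²; dividing yields the same α.) With (π/L)² = 9*π^2/16 and c = -19/8, the largest admissible constant is α = ((π/L)² + c)/((π/L)² + 1).
Simplifying, α = (-38 + 9*π^2)/(16 + 9*π^2).


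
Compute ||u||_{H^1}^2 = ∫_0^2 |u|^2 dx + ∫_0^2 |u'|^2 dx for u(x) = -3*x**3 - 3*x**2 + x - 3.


||u||_{H^1}^2 = 152968/105

The H^1 norm (squared) on an interval (0, L) is
  ||u||_{H^1}^2 = ∫_0^L u(x)^2 dx + ∫_0^L u'(x)^2 dx.
Compute u'(x) = -9*x**2 - 6*x + 1.
Then u(x)^2 = 9*x**6 + 18*x**5 + 3*x**4 + 12*x**3 + 19*x**2 - 6*x + 9 and u'(x)^2 = 81*x**4 + 108*x**3 + 18*x**2 - 12*x + 1.
Integrate each monomial from 0 to 2 using ∫_0^2 c·x^n dx = c·2^(n+1)/(n+1):
  ∫_0^2 u(x)^2 dx = ∫_0^2 (9*x^6 + 18*x^5 + 3*x^4 + 12*x^3 + 19*x^2 - 6*x + 9) dx. Term by term:
    ∫_0^2 9*x^6 dx = 1152/7;  ∫_0^2 18*x^5 dx = 192;  ∫_0^2 3*x^4 dx = 96/5;
    ∫_0^2 12*x^3 dx = 48;  ∫_0^2 19*x^2 dx = 152/3;  ∫_0^2 -6*x dx = -12;
    ∫_0^2 9 dx = 18.
  Sum: 1152/7 + 192 + 96/5 + 48 + 152/3 − 12 + 18 = 50446/105.
  ∫_0^2 u'(x)^2 dx = ∫_0^2 (81*x^4 + 108*x^3 + 18*x^2 - 12*x + 1) dx. Term by term:
    ∫_0^2 81*x^4 dx = 2592/5;  ∫_0^2 108*x^3 dx = 432;  ∫_0^2 18*x^2 dx = 48;
    ∫_0^2 -12*x dx = -24;  ∫_0^2 1 dx = 2.
  Sum: 2592/5 + 432 + 48 − 24 + 2 = 4882/5.
Adding: ||u||_{H^1}^2 = 50446/105 + 4882/5 = 152968/105.


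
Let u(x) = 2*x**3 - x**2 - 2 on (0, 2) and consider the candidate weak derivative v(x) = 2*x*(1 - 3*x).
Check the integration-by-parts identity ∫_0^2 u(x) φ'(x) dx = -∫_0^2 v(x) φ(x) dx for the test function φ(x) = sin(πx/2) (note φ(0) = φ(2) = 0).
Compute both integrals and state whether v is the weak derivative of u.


LHS = -40/π + 192/π^3, RHS = -192/π^3 + 40/π. No, v is not the weak derivative of u.

u(x) = 2*x**3 - x**2 - 2, classical derivative u'(x) = 6*x**2 - 2*x.
φ(x) = sin(πx/2), so φ'(x) = π*cos(π*x/2)/2.
Note φ(0) = φ(2) = 0, so the boundary term u·φ vanishes.
LHS = ∫_0^2 u(x) φ'(x) dx = ∫_0^2 (π*x^3*cos(π*x/2) - π*x^2*cos(π*x/2)/2 - π*cos(π*x/2)) dx. Term by term:
  ∫_0^2 -π*cos(π*x/2) dx = 0;  ∫_0^2 π*x^3*cos(π*x/2) dx = -48/π + 192/π^3;  ∫_0^2 -π*x^2*cos(π*x/2)/2 dx = 8/π.
Sum: 0 + -48/π + 192/π^3 + 8/π = -40/π + 192/π^3.
So LHS = -40/π + 192/π^3.
∫_0^2 v(x) φ(x) dx = ∫_0^2 (-6*x^2*sin(π*x/2) + 2*x*sin(π*x/2)) dx. Term by term:
  ∫_0^2 -6*x^2*sin(π*x/2) dx = -48/π + 192/π^3;  ∫_0^2 2*x*sin(π*x/2) dx = 8/π.
Sum: -48/π + 192/π^3 + 8/π = -40/π + 192/π^3.
So RHS = -∫_0^2 v(x) φ(x) dx = -192/π^3 + 40/π.
LHS − RHS = -80/π + 384/π^3 ≠ 0, so the identity fails.
(For a valid weak derivative the identity must hold for EVERY test function, in particular this one. The failure shows v is NOT the weak derivative of u.)
Correct weak derivative would be u'(x) = 6*x**2 - 2*x.


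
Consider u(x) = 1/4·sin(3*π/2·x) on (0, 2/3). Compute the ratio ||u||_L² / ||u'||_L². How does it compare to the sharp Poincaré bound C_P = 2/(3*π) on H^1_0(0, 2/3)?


||u||_L² / ||u'||_L² = 2/(3*π) = C_P.

u(x) = 1/4·sin(3*π/2·x), so u'(x) = 3*π*cos(3*π*x/2)/8.
Writing u(x) = A·sin(kπx/L) with A = 1/4 and k = 1, use ∫_0^L sin²(kπx/L) dx = L/2 and ∫_0^L cos²(kπx/L) dx = L/2.
u² = 1/16·sin²(3*π/2·x) and (u')² = 9*π^2/64·cos²(3*π/2·x), and each of sin², cos² integrates to L/2 = 1/3 over (0, 2/3).
∫_0^2/3 u² dx = 1/48, so ||u||_L² = sqrt(3)/12.
∫_0^2/3 (u')² dx = 3*π^2/64, so ||u'||_L² = sqrt(3)*π/8.
Ratio ||u||_L² / ||u'||_L² = 2/(3*π).
Sharp Poincaré constant on H^1_0(0, 2/3) is C_P = L/π = 2/(3*π), achieved by sin(3*π/2·x).
This is the k = 1 eigenfunction (up to amplitude), so the ratio equals the sharp Poincaré constant exactly.


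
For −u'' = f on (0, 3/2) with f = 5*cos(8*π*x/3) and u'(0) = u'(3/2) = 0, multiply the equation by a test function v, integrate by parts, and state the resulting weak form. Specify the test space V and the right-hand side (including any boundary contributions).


V = H^1(0, 3/2) (no boundary constraint on v; u is determined up to an additive constant); weak form: ∫_0^3/2 u'v' dx = ∫_0^3/2 (5*cos(8*π*x/3)) v dx for all v ∈ V.

Multiply both sides by a test function v and integrate from 0 to 3/2:
  ∫_0^3/2 −u''(x) v(x) dx = ∫_0^3/2 f(x) v(x) dx.
Integrate the LHS by parts once:
  ∫_0^3/2 −u'' v dx = −[u'(x) v(x)]_0^3/2 + ∫_0^3/2 u'(x) v'(x) dx.
Thus ∫_0^3/2 u'(x) v'(x) dx = ∫_0^3/2 f(x) v(x) dx + [u'(x) v(x)]_0^3/2.
Choose V so that boundary terms are either known or forced to vanish.
u has homogeneous Neumann: u'(0) = u'(3/2) = 0. So [u' v]_0^3/2 = 0·v(3/2) − 0·v(0) = 0 for any v; take V = H^1(0, 3/2).
Weak formulation: find u (satisfying any essential BC) such that ∫_0^3/2 u'(x) v'(x) dx = ∫_0^3/2 f v dx for all v ∈ V (homogeneous Neumann, so boundary terms vanish).
Substituting f(x) = 5*cos(8*π*x/3), the right-hand side is ∫_0^3/2 (5*cos(8*π*x/3)) v dx.
Compatibility check (pure Neumann): taking v ≡ 1 ∈ V gives 0 = ∫_0^3/2 f dx + (0) − (0), i.e. ∫_0^3/2 f dx must equal u'(0) − u'(3/2) = 0. Indeed ∫_0^3/2 (5*cos(8*π*x/3)) dx = 0, so the data are compatible. The solution is then unique only up to an additive constant (fix it e.g. by requiring ∫_0^3/2 u dx = 0).
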